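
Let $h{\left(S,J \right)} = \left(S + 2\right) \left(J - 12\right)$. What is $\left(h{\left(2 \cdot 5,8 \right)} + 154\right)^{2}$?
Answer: $11236$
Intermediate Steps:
$h{\left(S,J \right)} = \left(-12 + J\right) \left(2 + S\right)$ ($h{\left(S,J \right)} = \left(2 + S\right) \left(-12 + J\right) = \left(-12 + J\right) \left(2 + S\right)$)
$\left(h{\left(2 \cdot 5,8 \right)} + 154\right)^{2} = \left(\left(-24 - 12 \cdot 2 \cdot 5 + 2 \cdot 8 + 8 \cdot 2 \cdot 5\right) + 154\right)^{2} = \left(\left(-24 - 120 + 16 + 8 \cdot 10\right) + 154\right)^{2} = \left(\left(-24 - 120 + 16 + 80\right) + 154\right)^{2} = \left(-48 + 154\right)^{2} = 106^{2} = 11236$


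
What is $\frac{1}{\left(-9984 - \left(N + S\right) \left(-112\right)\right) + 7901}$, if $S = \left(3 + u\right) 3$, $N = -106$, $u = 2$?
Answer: $- \frac{1}{12275} \approx -8.1466 \cdot 10^{-5}$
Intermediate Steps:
$S = 15$ ($S = \left(3 + 2\right) 3 = 5 \cdot 3 = 15$)
$\frac{1}{\left(-9984 - \left(N + S\right) \left(-112\right)\right) + 7901} = \frac{1}{\left(-9984 - \left(-106 + 15\right) \left(-112\right)\right) + 7901} = \frac{1}{\left(-9984 - \left(-91\right) \left(-112\right)\right) + 7901} = \frac{1}{\left(-9984 - 10192\right) + 7901} = \frac{1}{-20176 + 7901} = \frac{1}{-12275} = - \frac{1}{12275}$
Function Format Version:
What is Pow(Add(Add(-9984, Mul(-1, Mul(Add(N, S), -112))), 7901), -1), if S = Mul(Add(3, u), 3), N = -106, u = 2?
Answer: Rational(-1, 12275) ≈ -8.1466e-5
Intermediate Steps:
S = 15 (S = Mul(Add(3, 2), 3) = Mul(5, 3) = 15)
Pow(Add(Add(-9984, Mul(-1, Mul(Add(N, S), -112))), 7901), -1) = Pow(Add(Add(-9984, Mul(-1, Mul(Add(-106, 15), -112))), 7901), -1) = Pow(Add(Add(-9984, Mul(-1, Mul(-91, -112))), 7901), -1) = Pow(Add(Add(-9984, Mul(-1, 10192)), 7901), -1) = Pow(Add(Add(-9984, -10192), 7901), -1) = Pow(Add(-20176, 7901), -1) = Pow(-12275, -1) = Rational(-1, 12275)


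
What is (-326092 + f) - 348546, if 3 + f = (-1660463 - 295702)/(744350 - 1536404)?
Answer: -178116715483/264018 ≈ -6.7464e+5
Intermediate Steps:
f = -139999/264018 (f = -3 + (-1660463 - 295702)/(744350 - 1536404) = -3 - 1956165/(-792054) = -3 - 1956165*(-1/792054) = -3 + 652055/264018 = -139999/264018 ≈ -0.53026)
(-326092 + f) - 348546 = (-326092 - 139999/264018) - 348546 = -86094297655/264018 - 348546 = -178116715483/264018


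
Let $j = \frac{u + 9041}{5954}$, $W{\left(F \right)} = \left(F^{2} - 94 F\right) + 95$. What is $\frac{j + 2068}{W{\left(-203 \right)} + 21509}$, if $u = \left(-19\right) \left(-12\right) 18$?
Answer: $\frac{1120547}{44327530} \approx 0.025279$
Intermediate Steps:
$W{\left(F \right)} = 95 + F^{2} - 94 F$
$u = 4104$ ($u = 228 \cdot 18 = 4104$)
$j = \frac{13145}{5954}$ ($j = \frac{4104 + 9041}{5954} = 13145 \cdot \frac{1}{5954} = \frac{13145}{5954} \approx 2.2078$)
$\frac{j + 2068}{W{\left(-203 \right)} + 21509} = \frac{\frac{13145}{5954} + 2068}{\left(95 + \left(-203\right)^{2} - -19082\right) + 21509} = \frac{12326017}{5954 \left(\left(95 + 41209 + 19082\right) + 21509\right)} = \frac{12326017}{5954 \left(60386 + 21509\right)} = \frac{12326017}{5954 \cdot 81895} = \frac{12326017}{5954} \cdot \frac{1}{81895} = \frac{1120547}{44327530}$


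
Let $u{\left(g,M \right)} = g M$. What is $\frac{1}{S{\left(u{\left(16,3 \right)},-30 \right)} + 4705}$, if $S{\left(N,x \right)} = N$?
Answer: $\frac{1}{4753} \approx 0.00021039$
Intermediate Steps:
$u{\left(g,M \right)} = M g$
$\frac{1}{S{\left(u{\left(16,3 \right)},-30 \right)} + 4705} = \frac{1}{3 \cdot 16 + 4705} = \frac{1}{48 + 4705} = \frac{1}{4753}$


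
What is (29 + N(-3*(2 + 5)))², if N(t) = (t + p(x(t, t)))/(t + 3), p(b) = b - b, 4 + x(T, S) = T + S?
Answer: 32761/36 ≈ 910.03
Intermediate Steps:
x(T, S) = -4 + S + T (x(T, S) = -4 + (T + S) = -4 + (S + T) = -4 + S + T)
p(b) = 0
N(t) = t/(3 + t) (N(t) = (t + 0)/(t + 3) = t/(3 + t))
(29 + N(-3*(2 + 5)))² = (29 + (-3*(2 + 5))/(3 - 3*(2 + 5)))² = (29 + (-3*7)/(3 - 3*7))² = (29 - 21/(3 - 21))² = (29 - 21/(-18))² = (29 - 21*(-1/18))² = (29 + 7/6)² = (181/6)² = 32761/36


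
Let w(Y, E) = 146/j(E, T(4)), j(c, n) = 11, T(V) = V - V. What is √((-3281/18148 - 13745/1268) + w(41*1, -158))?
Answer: √2254632377017306/31641038 ≈ 1.5007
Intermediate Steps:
T(V) = 0
w(Y, E) = 146/11
√((-3281/18148 - 13745/1268) + w(41*1, -158)) = √((-3281/18148 - 13745/1268) + 146/11) = √(-31700571/2876458 + 146/11) = √(71256587/31641038) = √2254632377017306/31641038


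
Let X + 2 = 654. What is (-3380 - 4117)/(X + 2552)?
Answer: -833/356 ≈ -2.3399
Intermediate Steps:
X = 652 (X = -2 + 654 = 652)
(-3380 - 4117)/(X + 2552) = (-3380 - 4117)/(652 + 2552) = -7497/3204 = -7497*1/3204 = -833/356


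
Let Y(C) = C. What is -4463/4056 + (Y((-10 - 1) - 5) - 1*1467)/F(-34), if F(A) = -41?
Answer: 5832065/166296 ≈ 35.070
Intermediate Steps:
-4463/4056 + (Y((-10 - 1) - 5) - 1*1467)/F(-34) = -4463/4056 + (((-10 - 1) - 5) - 1*1467)/(-41) = -4463*1/4056 + ((-11 - 5) - 1467)*(-1/41) = -4463/4056 + (-16 - 1467)*(-1/41) = -4463/4056 - 1483*(-1/41) = -4463/4056 + 1483/41 = 5832065/166296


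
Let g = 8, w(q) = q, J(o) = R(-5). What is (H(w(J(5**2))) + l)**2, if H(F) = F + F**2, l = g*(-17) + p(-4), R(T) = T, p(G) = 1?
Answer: 13225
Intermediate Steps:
J(o) = -5
l = -135 (l = 8*(-17) + 1 = -136 + 1 = -135)
(H(w(J(5**2))) + l)**2 = (-5*(1 - 5) - 135)**2 = (-5*(-4) - 135)**2 = (20 - 135)**2 = (-115)**2 = 13225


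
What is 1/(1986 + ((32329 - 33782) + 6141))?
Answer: 1/6674 ≈ 0.00014984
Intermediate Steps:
1/(1986 + ((32329 - 33782) + 6141)) = 1/(1986 + (-1453 + 6141)) = 1/(1986 + 4688) = 1/6674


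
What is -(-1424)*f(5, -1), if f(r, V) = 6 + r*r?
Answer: 44144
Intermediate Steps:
f(r, V) = 6 + r²
-(-1424)*f(5, -1) = -(-1424)*(6 + 5²) = -(-1424)*(6 + 25) = -(-1424)*31 = -356*(-124) = 44144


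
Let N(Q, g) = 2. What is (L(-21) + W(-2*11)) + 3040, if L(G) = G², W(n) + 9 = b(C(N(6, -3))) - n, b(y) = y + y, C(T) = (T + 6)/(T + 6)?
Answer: 3496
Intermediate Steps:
C(T) = 1 (C(T) = (6 + T)/(6 + T) = 1)
b(y) = 2*y
W(n) = -7 - n (W(n) = -9 + (2*1 - n) = -9 + (2 - n) = -7 - n)
(L(-21) + W(-2*11)) + 3040 = ((-21)² + (-7 - (-2)*11)) + 3040 = (441 + (-7 - 1*(-22))) + 3040 = (441 + (-7 + 22)) + 3040 = (441 + 15) + 3040 = 456 + 3040 = 3496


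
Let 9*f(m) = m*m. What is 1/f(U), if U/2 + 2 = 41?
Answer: 1/676 ≈ 0.0014793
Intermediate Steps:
U = 78 (U = -4 + 2*41 = -4 + 82 = 78)
f(m) = m²/9 (f(m) = (m*m)/9 = m²/9)
1/f(U) = 1/((⅑)*78²) = 1/((⅑)*6084) = 1/676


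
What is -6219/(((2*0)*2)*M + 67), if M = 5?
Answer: -6219/67 ≈ -92.821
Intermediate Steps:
-6219/(((2*0)*2)*M + 67) = -6219/(((2*0)*2)*5 + 67) = -6219/((0*2)*5 + 67) = -6219/(0*5 + 67) = -6219/(0 + 67) = -6219/67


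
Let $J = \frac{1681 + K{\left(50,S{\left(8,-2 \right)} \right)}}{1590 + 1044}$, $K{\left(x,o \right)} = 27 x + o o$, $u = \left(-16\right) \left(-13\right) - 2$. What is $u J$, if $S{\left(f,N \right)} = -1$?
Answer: $\frac{312296}{1317} \approx 237.13$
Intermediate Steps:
$u = 206$ ($u = 208 - 2 = 206$)
$K{\left(x,o \right)} = o^{2} + 27 x$ ($K{\left(x,o \right)} = 27 x + o^{2} = o^{2} + 27 x$)
$J = \frac{1516}{1317}$ ($J = \frac{1681 + \left(\left(-1\right)^{2} + 27 \cdot 50\right)}{1590 + 1044} = \frac{1681 + \left(1 + 1350\right)}{2634} = \left(1681 + 1351\right) \frac{1}{2634} = 3032 \cdot \frac{1}{2634} = \frac{1516}{1317} \approx 1.1511$)
$u J = 206 \cdot \frac{1516}{1317} = \frac{312296}{1317}$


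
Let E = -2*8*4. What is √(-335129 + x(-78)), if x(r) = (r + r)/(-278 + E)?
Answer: I*√1088832639/57 ≈ 578.9*I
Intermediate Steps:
E = -64 (E = -16*4 = -64)
x(r) = -r/171 (x(r) = (r + r)/(-278 - 64) = (2*r)/(-342) = (2*r)*(-1/342) = -r/171)
√(-335129 + x(-78)) = √(-335129 - 1/171*(-78)) = √(-335129 + 26/57) = √(-19102327/57) = I*√1088832639/57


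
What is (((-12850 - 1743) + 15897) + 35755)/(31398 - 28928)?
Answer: 37059/2470 ≈ 15.004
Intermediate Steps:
(((-12850 - 1743) + 15897) + 35755)/(31398 - 28928) = ((-14593 + 15897) + 35755)/2470 = (1304 + 35755)*(1/2470) = 37059*(1/2470) = 37059/2470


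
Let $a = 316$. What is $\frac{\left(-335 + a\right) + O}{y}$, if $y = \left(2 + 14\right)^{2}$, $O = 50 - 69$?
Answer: $- \frac{19}{128} \approx -0.14844$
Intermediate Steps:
$O = -19$
$y = 256$ ($y = 16^{2} = 256$)
$\frac{\left(-335 + a\right) + O}{y} = \frac{\left(-335 + 316\right) - 19}{256} = \left(-19 - 19\right) \frac{1}{256} = \left(-38\right) \frac{1}{256} = - \frac{19}{128}$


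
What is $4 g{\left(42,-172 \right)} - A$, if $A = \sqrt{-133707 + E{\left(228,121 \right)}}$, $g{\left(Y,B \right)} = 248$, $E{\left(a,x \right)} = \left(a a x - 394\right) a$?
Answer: $992 - \sqrt{1433911053} \approx -36875.0$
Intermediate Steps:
$E{\left(a,x \right)} = a \left(-394 + x a^{2}\right)$ ($E{\left(a,x \right)} = \left(a^{2} x - 394\right) a = \left(x a^{2} - 394\right) a = \left(-394 + x a^{2}\right) a = a \left(-394 + x a^{2}\right)$)
$A = \sqrt{1433911053}$ ($A = \sqrt{-133707 + 228 \left(-394 + 121 \cdot 228^{2}\right)} = \sqrt{-133707 + 228 \left(-394 + 121 \cdot 51984\right)} = \sqrt{-133707 + 228 \left(-394 + 6290064\right)} = \sqrt{-133707 + 228 \cdot 6289670} = \sqrt{-133707 + 1434044760} = \sqrt{1433911053} \approx 37867.0$)
$4 g{\left(42,-172 \right)} - A = 4 \cdot 248 - \sqrt{1433911053} = 992 - \sqrt{1433911053}$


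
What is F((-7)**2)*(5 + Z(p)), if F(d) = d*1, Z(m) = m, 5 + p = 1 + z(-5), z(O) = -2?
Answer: -49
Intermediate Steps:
p = -6 (p = -5 + (1 - 2) = -5 - 1 = -6)
F(d) = d
F((-7)**2)*(5 + Z(p)) = (-7)**2*(5 - 6) = 49*(-1) = -49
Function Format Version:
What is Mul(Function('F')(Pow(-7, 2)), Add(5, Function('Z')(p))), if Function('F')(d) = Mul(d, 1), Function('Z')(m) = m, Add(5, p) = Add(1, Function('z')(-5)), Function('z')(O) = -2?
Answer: -49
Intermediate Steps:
p = -6 (p = Add(-5, Add(1, -2)) = Add(-5, -1) = -6)
Function('F')(d) = d
Mul(Function('F')(Pow(-7, 2)), Add(5, Function('Z')(p))) = Mul(Pow(-7, 2), Add(5, -6)) = Mul(49, -1) = -49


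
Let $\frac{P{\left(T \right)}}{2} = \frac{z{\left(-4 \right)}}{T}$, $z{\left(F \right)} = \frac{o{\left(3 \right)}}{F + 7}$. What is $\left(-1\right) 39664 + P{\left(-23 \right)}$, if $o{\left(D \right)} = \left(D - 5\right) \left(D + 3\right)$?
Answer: $- \frac{912264}{23} \approx -39664.0$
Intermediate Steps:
$o{\left(D \right)} = \left(-5 + D\right) \left(3 + D\right)$
$z{\left(F \right)} = - \frac{12}{7 + F}$ ($z{\left(F \right)} = \frac{-15 + 3^{2} - 6}{F + 7} = \frac{-15 + 9 - 6}{7 + F} = - \frac{12}{7 + F}$)
$P{\left(T \right)} = - \frac{8}{T}$ ($P{\left(T \right)} = 2 \frac{\left(-12\right) \frac{1}{7 - 4}}{T} = 2 \frac{\left(-12\right) \frac{1}{3}}{T} = 2 \left(- \frac{4}{T}\right) = - \frac{8}{T}$)
$\left(-1\right) 39664 + P{\left(-23 \right)} = \left(-1\right) 39664 - \frac{8}{-23} = -39664 - - \frac{8}{23} = -39664 + \frac{8}{23} = - \frac{912264}{23}$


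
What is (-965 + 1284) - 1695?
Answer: -1376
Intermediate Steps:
(-965 + 1284) - 1695 = 319 - 1695 = -1376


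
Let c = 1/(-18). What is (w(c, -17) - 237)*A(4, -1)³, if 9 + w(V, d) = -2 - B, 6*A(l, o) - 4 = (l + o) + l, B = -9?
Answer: -318109/216 ≈ -1472.7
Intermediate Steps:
A(l, o) = ⅔ + l/3 + o/6 (A(l, o) = ⅔ + ((l + o) + l)/6 = ⅔ + (o + 2*l)/6 = ⅔ + (l/3 + o/6) = ⅔ + l/3 + o/6)
c = -1/18 ≈ -0.055556
w(V, d) = -2 (w(V, d) = -9 + (-2 - 1*(-9)) = -9 + (-2 + 9) = -9 + 7 = -2)
(w(c, -17) - 237)*A(4, -1)³ = (-2 - 237)*(⅔ + (⅓)*4 + (⅙)*(-1))³ = -239*(⅔ + 4/3 - ⅙)³ = -239*(11/6)³ = -239*1331/216 = -318109/216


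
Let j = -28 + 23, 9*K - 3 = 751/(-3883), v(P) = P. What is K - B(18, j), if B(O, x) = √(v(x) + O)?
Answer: 10898/34947 - √13 ≈ -3.2937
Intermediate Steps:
K = 10898/34947 (K = ⅓ + (751/(-3883))/9 = ⅓ + (751*(-1/3883))/9 = ⅓ + (⅑)*(-751/3883) = ⅓ - 751/34947 = 10898/34947 ≈ 0.31184)
j = -5
B(O, x) = √(O + x) (B(O, x) = √(x + O) = √(O + x))
K - B(18, j) = 10898/34947 - √(18 - 5) = 10898/34947 - √13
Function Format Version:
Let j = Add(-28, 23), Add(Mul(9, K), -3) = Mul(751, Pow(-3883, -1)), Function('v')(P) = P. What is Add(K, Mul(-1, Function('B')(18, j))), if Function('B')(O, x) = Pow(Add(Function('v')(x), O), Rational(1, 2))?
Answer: Add(Rational(10898, 34947), Mul(-1, Pow(13, Rational(1, 2)))) ≈ -3.2937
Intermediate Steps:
K = Rational(10898, 34947) (K = Add(Rational(1, 3), Mul(Rational(1, 9), Mul(751, Pow(-3883, -1)))) = Add(Rational(1, 3), Mul(Rational(1, 9), Mul(751, Rational(-1, 3883)))) = Add(Rational(1, 3), Mul(Rational(1, 9), Rational(-751, 3883))) = Add(Rational(1, 3), Rational(-751, 34947)) = Rational(10898, 34947) ≈ 0.31184)
j = -5
Function('B')(O, x) = Pow(Add(O, x), Rational(1, 2)) (Function('B')(O, x) = Pow(Add(x, O), Rational(1, 2)) = Pow(Add(O, x), Rational(1, 2)))
Add(K, Mul(-1, Function('B')(18, j))) = Add(Rational(10898, 34947), Mul(-1, Pow(Add(18, -5), Rational(1, 2)))) = Add(Rational(10898, 34947), Mul(-1, Pow(13, Rational(1, 2))))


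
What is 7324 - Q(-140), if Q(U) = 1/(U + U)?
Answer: 2050721/280 ≈ 7324.0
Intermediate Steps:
Q(U) = 1/(2*U)
7324 - Q(-140) = 7324 - 1/(2*(-140)) = 7324 - (-1)/(2*140) = 7324 - 1*(-1/280) = 7324 + 1/280 = 2050721/280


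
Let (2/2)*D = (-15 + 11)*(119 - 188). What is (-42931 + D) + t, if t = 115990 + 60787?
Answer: 134122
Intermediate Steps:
t = 176777
D = 276 (D = (-15 + 11)*(119 - 188) = -4*(-69) = 276)
(-42931 + D) + t = (-42931 + 276) + 176777 = -42655 + 176777 = 134122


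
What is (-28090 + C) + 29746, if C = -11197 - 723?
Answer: -10264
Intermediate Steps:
C = -11920
(-28090 + C) + 29746 = (-28090 - 11920) + 29746 = -40010 + 29746 = -10264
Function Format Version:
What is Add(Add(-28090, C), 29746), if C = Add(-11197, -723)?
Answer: -10264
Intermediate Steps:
C = -11920
Add(Add(-28090, C), 29746) = Add(Add(-28090, -11920), 29746) = Add(-40010, 29746) = -10264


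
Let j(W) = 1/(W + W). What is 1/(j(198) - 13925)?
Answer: -396/5514299 ≈ -7.1813e-5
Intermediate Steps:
j(W) = 1/(2*W)
1/(j(198) - 13925) = 1/((½)/198 - 13925) = 1/((½)*(1/198) - 13925) = 1/(1/396 - 13925) = 1/(-5514299/396) = -396/5514299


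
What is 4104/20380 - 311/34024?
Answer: 33324079/173352280 ≈ 0.19223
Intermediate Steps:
4104/20380 - 311/34024 = 4104*(1/20380) - 311*1/34024 = 1026/5095 - 311/34024 = 33324079/173352280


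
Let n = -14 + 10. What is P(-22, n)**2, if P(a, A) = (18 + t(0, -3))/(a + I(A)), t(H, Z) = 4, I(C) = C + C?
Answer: 121/225 ≈ 0.53778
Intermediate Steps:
I(C) = 2*C
n = -4
P(a, A) = 22/(a + 2*A) (P(a, A) = (18 + 4)/(a + 2*A) = 22/(a + 2*A))
P(-22, n)**2 = (22/(-22 + 2*(-4)))**2 = (22/(-22 - 8))**2 = (22/(-30))**2 = (22*(-1/30))**2 = (-11/15)**2 = 121/225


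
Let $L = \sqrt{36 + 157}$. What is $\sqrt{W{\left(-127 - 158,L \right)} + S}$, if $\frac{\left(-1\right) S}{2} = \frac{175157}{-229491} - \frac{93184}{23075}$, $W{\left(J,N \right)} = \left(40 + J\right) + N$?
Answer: $\frac{\sqrt{-173598612019650271 + 737471961909225 \sqrt{193}}}{27156435} \approx 14.883 i$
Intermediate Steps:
$L = \sqrt{193} \approx 13.892$
$W{\left(J,N \right)} = 40 + J + N$
$S = \frac{3911790326}{407346525}$ ($S = - 2 \left(\frac{175157}{-229491} - \frac{93184}{23075}\right) = - 2 \left(175157 \left(- \frac{1}{229491}\right) - \frac{7168}{1775}\right) = - 2 \left(- \frac{175157}{229491} - \frac{7168}{1775}\right) = \left(-2\right) \left(- \frac{1955895163}{407346525}\right) = \frac{3911790326}{407346525} \approx 9.6031$)
$\sqrt{W{\left(-127 - 158,L \right)} + S} = \sqrt{\left(40 - 285 + \sqrt{193}\right) + \frac{3911790326}{407346525}} = \sqrt{\left(-245 + \sqrt{193}\right) + \frac{3911790326}{407346525}} = \sqrt{- \frac{95888108299}{407346525} + \sqrt{193}}$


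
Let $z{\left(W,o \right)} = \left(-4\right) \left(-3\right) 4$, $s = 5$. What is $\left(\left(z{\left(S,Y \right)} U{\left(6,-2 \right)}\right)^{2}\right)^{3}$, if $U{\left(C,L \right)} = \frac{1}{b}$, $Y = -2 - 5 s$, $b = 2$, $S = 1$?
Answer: $191102976$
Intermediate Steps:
$Y = -27$ ($Y = -2 - 25 = -27$)
$U{\left(C,L \right)} = \frac{1}{2}$
$z{\left(W,o \right)} = 48$ ($z{\left(W,o \right)} = 12 \cdot 4 = 48$)
$\left(\left(z{\left(S,Y \right)} U{\left(6,-2 \right)}\right)^{2}\right)^{3} = \left(\left(48 \cdot \frac{1}{2}\right)^{2}\right)^{3} = \left(24^{2}\right)^{3} = 576^{3} = 191102976$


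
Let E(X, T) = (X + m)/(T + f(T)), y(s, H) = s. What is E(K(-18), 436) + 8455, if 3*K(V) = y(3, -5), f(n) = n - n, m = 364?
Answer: 3686745/436 ≈ 8455.8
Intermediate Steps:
f(n) = 0
K(V) = 1 (K(V) = (⅓)*3 = 1)
E(X, T) = (364 + X)/T (E(X, T) = (X + 364)/(T + 0) = (364 + X)/T)
E(K(-18), 436) + 8455 = (364 + 1)/436 + 8455 = (1/436)*365 + 8455 = 365/436 + 8455 = 3686745/436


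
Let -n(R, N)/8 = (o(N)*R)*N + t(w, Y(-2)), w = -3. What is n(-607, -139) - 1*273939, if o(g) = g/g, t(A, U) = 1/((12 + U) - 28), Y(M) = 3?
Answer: -12335991/13 ≈ -9.4892e+5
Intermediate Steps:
t(A, U) = 1/(-16 + U)
o(g) = 1
n(R, N) = 8/13 - 8*N*R (n(R, N) = -8*((1*R)*N + 1/(-16 + 3)) = -8*(R*N + 1/(-13)) = -8*(N*R - 1/13) = -8*(-1/13 + N*R) = 8/13 - 8*N*R)
n(-607, -139) - 1*273939 = (8/13 - 8*(-139)*(-607)) - 1*273939 = (8/13 - 674984) - 273939 = -8774784/13 - 273939 = -12335991/13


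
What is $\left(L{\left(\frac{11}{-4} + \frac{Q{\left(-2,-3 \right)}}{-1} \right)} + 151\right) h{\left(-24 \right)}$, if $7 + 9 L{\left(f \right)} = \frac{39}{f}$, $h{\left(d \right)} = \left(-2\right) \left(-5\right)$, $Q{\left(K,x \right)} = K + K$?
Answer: $\frac{13832}{9} \approx 1536.9$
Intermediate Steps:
$Q{\left(K,x \right)} = 2 K$
$h{\left(d \right)} = 10$
$L{\left(f \right)} = - \frac{7}{9} + \frac{13}{3 f}$ ($L{\left(f \right)} = - \frac{7}{9} + \frac{39 \frac{1}{f}}{9} = - \frac{7}{9} + \frac{13}{3 f}$)
$\left(L{\left(\frac{11}{-4} + \frac{Q{\left(-2,-3 \right)}}{-1} \right)} + 151\right) h{\left(-24 \right)} = \left(\frac{39 - 7 \left(\frac{11}{-4} + \frac{2 \left(-2\right)}{-1}\right)}{9 \left(\frac{11}{-4} + \frac{2 \left(-2\right)}{-1}\right)} + 151\right) 10 = \left(\frac{39 - 7 \left(11 \left(- \frac{1}{4}\right) - -4\right)}{9 \left(11 \left(- \frac{1}{4}\right) - -4\right)} + 151\right) 10 = \left(\frac{39 - 7 \left(- \frac{11}{4} + 4\right)}{9 \left(- \frac{11}{4} + 4\right)} + 151\right) 10 = \left(\frac{39 - \frac{35}{4}}{9 \cdot \frac{5}{4}} + 151\right) 10 = \left(\frac{1}{9} \cdot \frac{4}{5} \left(39 - \frac{35}{4}\right) + 151\right) 10 = \left(\frac{1}{9} \cdot \frac{4}{5} \cdot \frac{121}{4} + 151\right) 10 = \left(\frac{121}{45} + 151\right) 10 = \frac{6916}{45} \cdot 10 = \frac{13832}{9}$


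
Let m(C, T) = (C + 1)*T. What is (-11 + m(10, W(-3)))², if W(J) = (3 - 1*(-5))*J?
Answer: 75625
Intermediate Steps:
W(J) = 8*J (W(J) = (3 + 5)*J = 8*J)
m(C, T) = T*(1 + C) (m(C, T) = (1 + C)*T = T*(1 + C))
(-11 + m(10, W(-3)))² = (-11 + (8*(-3))*(1 + 10))² = (-11 - 24*11)² = (-11 - 264)² = (-275)² = 75625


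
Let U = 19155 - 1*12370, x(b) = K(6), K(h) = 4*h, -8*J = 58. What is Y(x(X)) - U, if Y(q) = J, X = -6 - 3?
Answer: -27169/4 ≈ -6792.3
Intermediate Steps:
J = -29/4 (J = -⅛*58 = -29/4 ≈ -7.2500)
X = -9
x(b) = 24 (x(b) = 4*6 = 24)
Y(q) = -29/4
U = 6785 (U = 19155 - 12370 = 6785)
Y(x(X)) - U = -29/4 - 1*6785 = -29/4 - 6785 = -27169/4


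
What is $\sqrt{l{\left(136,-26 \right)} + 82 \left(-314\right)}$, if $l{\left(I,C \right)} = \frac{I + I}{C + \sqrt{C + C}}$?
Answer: $2 \sqrt{\frac{83715 - 6437 i \sqrt{13}}{-13 + i \sqrt{13}}} \approx 0.0083937 - 160.49 i$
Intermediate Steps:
$l{\left(I,C \right)} = \frac{2 I}{C + \sqrt{2} \sqrt{C}}$ ($l{\left(I,C \right)} = \frac{2 I}{C + \sqrt{2 C}} = \frac{2 I}{C + \sqrt{2} \sqrt{C}}$)
$\sqrt{l{\left(136,-26 \right)} + 82 \left(-314\right)} = \sqrt{2 \cdot 136 \frac{1}{-26 + \sqrt{2} \sqrt{-26}} + 82 \left(-314\right)} = \sqrt{2 \cdot 136 \frac{1}{-26 + \sqrt{2} i \sqrt{26}} - 25748} = \sqrt{2 \cdot 136 \frac{1}{-26 + 2 i \sqrt{13}} - 25748} = \sqrt{\frac{272}{-26 + 2 i \sqrt{13}} - 25748} = \sqrt{-25748 + \frac{272}{-26 + 2 i \sqrt{13}}}$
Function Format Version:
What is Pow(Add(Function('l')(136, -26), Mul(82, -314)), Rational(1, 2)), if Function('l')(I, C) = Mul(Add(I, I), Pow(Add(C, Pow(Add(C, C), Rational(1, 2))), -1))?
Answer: Mul(2, Pow(Mul(Pow(Add(-13, Mul(I, Pow(13, Rational(1, 2)))), -1), Add(83715, Mul(-6437, I, Pow(13, Rational(1, 2))))), Rational(1, 2))) ≈ Add(0.0083937, Mul(-160.49, I))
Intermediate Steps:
Function('l')(I, C) = Mul(2, I, Pow(Add(C, Mul(Pow(2, Rational(1, 2)), Pow(C, Rational(1, 2)))), -1)) (Function('l')(I, C) = Mul(Mul(2, I), Pow(Add(C, Pow(Mul(2, C), Rational(1, 2))), -1)) = Mul(Mul(2, I), Pow(Add(C, Mul(Pow(2, Rational(1, 2)), Pow(C, Rational(1, 2)))), -1)) = Mul(2, I, Pow(Add(C, Mul(Pow(2, Rational(1, 2)), Pow(C, Rational(1, 2)))), -1)))
Pow(Add(Function('l')(136, -26), Mul(82, -314)), Rational(1, 2)) = Pow(Add(Mul(2, 136, Pow(Add(-26, Mul(Pow(2, Rational(1, 2)), Pow(-26, Rational(1, 2)))), -1)), Mul(82, -314)), Rational(1, 2)) = Pow(Add(Mul(2, 136, Pow(Add(-26, Mul(Pow(2, Rational(1, 2)), Mul(I, Pow(26, Rational(1, 2))))), -1)), -25748), Rational(1, 2)) = Pow(Add(Mul(2, 136, Pow(Add(-26, Mul(2, I, Pow(13, Rational(1, 2)))), -1)), -25748), Rational(1, 2)) = Pow(Add(Mul(272, Pow(Add(-26, Mul(2, I, Pow(13, Rational(1, 2)))), -1)), -25748), Rational(1, 2)) = Pow(Add(-25748, Mul(272, Pow(Add(-26, Mul(2, I, Pow(13, Rational(1, 2)))), -1))), Rational(1, 2))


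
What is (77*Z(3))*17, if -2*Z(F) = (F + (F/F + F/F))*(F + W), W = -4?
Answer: 6545/2 ≈ 3272.5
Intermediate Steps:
Z(F) = -(-4 + F)*(2 + F)/2 (Z(F) = -(F + (F/F + F/F))*(F - 4)/2 = -(F + (1 + 1))*(-4 + F)/2 = -(F + 2)*(-4 + F)/2 = -(2 + F)*(-4 + F)/2 = -(-4 + F)*(2 + F)/2)
(77*Z(3))*17 = (77*(4 + 3 - ½*3²))*17 = (77*(4 + 3 - ½*9))*17 = (77*(4 + 3 - 9/2))*17 = (77*(5/2))*17 = (385/2)*17 = 6545/2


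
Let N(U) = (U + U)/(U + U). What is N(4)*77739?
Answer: 77739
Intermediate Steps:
N(U) = 1 (N(U) = (2*U)/((2*U)) = (2*U)*(1/(2*U)) = 1)
N(4)*77739 = 1*77739 = 77739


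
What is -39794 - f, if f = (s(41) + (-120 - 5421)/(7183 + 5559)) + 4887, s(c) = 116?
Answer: -570797833/12742 ≈ -44797.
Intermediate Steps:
f = 63742685/12742 (f = (116 + (-120 - 5421)/(7183 + 5559)) + 4887 = (116 - 5541/12742) + 4887 = 1472531/12742 + 4887 = 63742685/12742 ≈ 5002.6)
-39794 - f = -39794 - 1*63742685/12742 = -39794 - 63742685/12742 = -570797833/12742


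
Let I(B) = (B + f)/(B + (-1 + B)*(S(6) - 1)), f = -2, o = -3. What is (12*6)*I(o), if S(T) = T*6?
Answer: 360/143 ≈ 2.5175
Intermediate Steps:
S(T) = 6*T
I(B) = (-2 + B)/(-35 + 36*B) (I(B) = (B - 2)/(B + (-1 + B)*(6*6 - 1)) = (-2 + B)/(B + (-1 + B)*(36 - 1)) = (-2 + B)/(B + (-1 + B)*35) = (-2 + B)/(B + (-35 + 35*B)) = (-2 + B)/(-35 + 36*B))
(12*6)*I(o) = (12*6)*((-2 - 3)/(-35 + 36*(-3))) = 72*(-5/(-35 - 108)) = 72*(-5/(-143)) = 72*(-1/143*(-5)) = 72*(5/143) = 360/143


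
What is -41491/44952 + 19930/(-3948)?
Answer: -88308319/14789208 ≈ -5.9711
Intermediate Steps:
-41491/44952 + 19930/(-3948) = -41491*1/44952 + 19930*(-1/3948) = -41491/44952 - 9965/1974 = -88308319/14789208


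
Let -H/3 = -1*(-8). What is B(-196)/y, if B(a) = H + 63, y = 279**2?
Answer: 13/25947 ≈ 0.00050102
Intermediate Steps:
y = 77841
H = -24 (H = -(-3)*(-8) = -3*8 = -24)
B(a) = 39 (B(a) = -24 + 63 = 39)
B(-196)/y = 39/77841 = 39*(1/77841) = 13/25947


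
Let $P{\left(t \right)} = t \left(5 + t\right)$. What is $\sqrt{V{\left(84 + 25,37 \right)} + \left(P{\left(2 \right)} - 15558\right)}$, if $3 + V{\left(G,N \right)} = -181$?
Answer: $4 i \sqrt{983} \approx 125.41 i$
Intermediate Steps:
$V{\left(G,N \right)} = -184$ ($V{\left(G,N \right)} = -3 - 181 = -184$)
$\sqrt{V{\left(84 + 25,37 \right)} + \left(P{\left(2 \right)} - 15558\right)} = \sqrt{-184 - \left(15558 - 2 \left(5 + 2\right)\right)} = \sqrt{-184 + \left(2 \cdot 7 - 15558\right)} = \sqrt{-184 + \left(14 - 15558\right)} = \sqrt{-184 - 15544} = \sqrt{-15728} = 4 i \sqrt{983}$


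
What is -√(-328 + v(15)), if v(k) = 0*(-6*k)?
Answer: -2*I*√82 ≈ -18.111*I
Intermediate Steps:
v(k) = 0
-√(-328 + v(15)) = -√(-328 + 0) = -√(-328) = -2*I*√82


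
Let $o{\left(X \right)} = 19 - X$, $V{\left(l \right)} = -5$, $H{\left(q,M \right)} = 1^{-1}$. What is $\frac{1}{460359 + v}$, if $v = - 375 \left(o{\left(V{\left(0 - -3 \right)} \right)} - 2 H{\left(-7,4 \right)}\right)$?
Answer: $\frac{1}{452109} \approx 2.2119 \cdot 10^{-6}$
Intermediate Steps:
$H{\left(q,M \right)} = 1$
$v = -8250$ ($v = - 375 \left(\left(19 - -5\right) - 2\right) = - 375 \left(\left(19 + 5\right) - 2\right) = - 375 \left(24 - 2\right) = \left(-375\right) 22 = -8250$)
$\frac{1}{460359 + v} = \frac{1}{460359 - 8250} = \frac{1}{452109}$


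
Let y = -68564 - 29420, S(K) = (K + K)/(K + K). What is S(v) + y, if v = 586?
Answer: -97983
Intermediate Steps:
S(K) = 1 (S(K) = (2*K)/((2*K)) = (2*K)*(1/(2*K)) = 1)
y = -97984
S(v) + y = 1 - 97984 = -97983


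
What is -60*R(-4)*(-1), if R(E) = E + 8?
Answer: 240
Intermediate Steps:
R(E) = 8 + E
-60*R(-4)*(-1) = -60*(8 - 4)*(-1) = -60*4*(-1) = -240*(-1) = 240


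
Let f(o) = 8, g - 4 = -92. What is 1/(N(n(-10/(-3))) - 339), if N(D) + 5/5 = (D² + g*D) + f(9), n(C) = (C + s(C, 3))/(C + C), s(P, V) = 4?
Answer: -100/42759 ≈ -0.0023387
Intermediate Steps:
g = -88 (g = 4 - 92 = -88)
n(C) = (4 + C)/(2*C) (n(C) = (C + 4)/(C + C) = (4 + C)/((2*C)) = (4 + C)*(1/(2*C)) = (4 + C)/(2*C))
N(D) = 7 + D² - 88*D (N(D) = -1 + ((D² - 88*D) + 8) = -1 + (8 + D² - 88*D) = 7 + D² - 88*D)
1/(N(n(-10/(-3))) - 339) = 1/((7 + ((4 - 10/(-3))/(2*((-10/(-3)))))² - 44*(4 - 10/(-3))/((-10/(-3)))) - 339) = 1/((7 + ((4 - 10*(-⅓))/(2*((-10*(-⅓)))))² - 44*(4 - 10*(-⅓))/((-10*(-⅓)))) - 339) = 1/((7 + ((4 + 10/3)/(2*(10/3)))² - 44*(4 + 10/3)/10/3) - 339) = 1/((7 + ((½)*(3/10)*(22/3))² - 44*3*22/(10*3)) - 339) = 1/((7 + (11/10)² - 88*11/10) - 339) = 1/((7 + 121/100 - 484/5) - 339) = 1/(-8859/100 - 339) = 1/(-42759/100) = -100/42759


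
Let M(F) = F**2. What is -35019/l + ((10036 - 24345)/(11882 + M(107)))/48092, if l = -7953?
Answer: 1190679111367/270410302932 ≈ 4.4032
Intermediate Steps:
-35019/l + ((10036 - 24345)/(11882 + M(107)))/48092 = -35019/(-7953) + ((10036 - 24345)/(11882 + 107**2))/48092 = -35019*(-1/7953) - 14309/(11882 + 11449)*(1/48092) = 11673/2651 - 14309/23331*(1/48092) = 11673/2651 - 14309*1/23331*(1/48092) = 11673/2651 - 14309/23331*1/48092 = 11673/2651 - 14309/1122034452 = 1190679111367/270410302932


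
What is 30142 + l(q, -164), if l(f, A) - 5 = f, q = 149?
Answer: 30296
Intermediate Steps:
l(f, A) = 5 + f
30142 + l(q, -164) = 30142 + (5 + 149) = 30142 + 154 = 30296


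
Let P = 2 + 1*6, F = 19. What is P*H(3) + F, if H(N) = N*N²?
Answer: 235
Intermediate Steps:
H(N) = N³
P = 8 (P = 2 + 6 = 8)
P*H(3) + F = 8*3³ + 19 = 8*27 + 19 = 216 + 19 = 235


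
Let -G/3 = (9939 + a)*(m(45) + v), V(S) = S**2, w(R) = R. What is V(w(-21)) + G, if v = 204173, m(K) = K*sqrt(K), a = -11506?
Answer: 959817714 + 634635*sqrt(5) ≈ 9.6124e+8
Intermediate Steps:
m(K) = K**(3/2)
G = 959817273 + 634635*sqrt(5) (G = -3*(9939 - 11506)*(45**(3/2) + 204173) = -(-4701)*(135*sqrt(5) + 204173) = -(-4701)*(204173 + 135*sqrt(5)) = -3*(-319939091 - 211545*sqrt(5)) = 959817273 + 634635*sqrt(5) ≈ 9.6124e+8)
V(w(-21)) + G = (-21)**2 + (959817273 + 634635*sqrt(5)) = 441 + (959817273 + 634635*sqrt(5)) = 959817714 + 634635*sqrt(5)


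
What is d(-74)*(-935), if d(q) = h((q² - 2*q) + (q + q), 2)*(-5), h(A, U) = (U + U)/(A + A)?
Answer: 4675/2738 ≈ 1.7075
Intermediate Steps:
h(A, U) = U/A (h(A, U) = (2*U)/((2*A)) = (2*U)*(1/(2*A)) = U/A)
d(q) = -10/q² (d(q) = (2/((q² - 2*q) + (q + q)))*(-5) = (2/((q² - 2*q) + 2*q))*(-5) = (2/(q²))*(-5) = (2/q²)*(-5) = -10/q²)
d(-74)*(-935) = -10/(-74)²*(-935) = -10*1/5476*(-935) = -5/2738*(-935) = 4675/2738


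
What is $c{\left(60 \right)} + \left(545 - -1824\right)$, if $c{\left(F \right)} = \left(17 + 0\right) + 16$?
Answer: $2402$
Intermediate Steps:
$c{\left(F \right)} = 33$ ($c{\left(F \right)} = 17 + 16 = 33$)
$c{\left(60 \right)} + \left(545 - -1824\right) = 33 + \left(545 - -1824\right) = 33 + \left(545 + 1824\right) = 33 + 2369 = 2402$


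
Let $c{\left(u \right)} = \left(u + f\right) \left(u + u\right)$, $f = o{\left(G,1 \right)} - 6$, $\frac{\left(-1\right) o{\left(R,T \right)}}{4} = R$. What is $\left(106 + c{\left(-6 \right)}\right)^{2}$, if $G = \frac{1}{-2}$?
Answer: $51076$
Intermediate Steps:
$G = - \frac{1}{2} \approx -0.5$
$o{\left(R,T \right)} = - 4 R$
$f = -4$ ($f = \left(-4\right) \left(- \frac{1}{2}\right) - 6 = 2 - 6 = -4$)
$c{\left(u \right)} = 2 u \left(-4 + u\right)$ ($c{\left(u \right)} = \left(u - 4\right) \left(u + u\right) = \left(-4 + u\right) 2 u = 2 u \left(-4 + u\right)$)
$\left(106 + c{\left(-6 \right)}\right)^{2} = \left(106 + 2 \left(-6\right) \left(-4 - 6\right)\right)^{2} = \left(106 + 2 \left(-6\right) \left(-10\right)\right)^{2} = \left(106 + 120\right)^{2} = 226^{2} = 51076$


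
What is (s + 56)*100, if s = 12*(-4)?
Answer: 800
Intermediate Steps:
s = -48
(s + 56)*100 = (-48 + 56)*100 = 8*100 = 800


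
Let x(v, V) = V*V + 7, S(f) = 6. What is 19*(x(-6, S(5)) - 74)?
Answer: -589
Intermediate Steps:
x(v, V) = 7 + V² (x(v, V) = V² + 7 = 7 + V²)
19*(x(-6, S(5)) - 74) = 19*((7 + 6²) - 74) = 19*((7 + 36) - 74) = 19*(43 - 74) = 19*(-31) = -589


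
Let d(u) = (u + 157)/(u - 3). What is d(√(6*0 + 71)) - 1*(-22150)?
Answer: 686921/31 + 80*√71/31 ≈ 22181.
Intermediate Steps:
d(u) = (157 + u)/(-3 + u)
d(√(6*0 + 71)) - 1*(-22150) = (157 + √(6*0 + 71))/(-3 + √(6*0 + 71)) - 1*(-22150) = (157 + √(0 + 71))/(-3 + √(0 + 71)) + 22150 = (157 + √71)/(-3 + √71) + 22150 = 22150 + (157 + √71)/(-3 + √71)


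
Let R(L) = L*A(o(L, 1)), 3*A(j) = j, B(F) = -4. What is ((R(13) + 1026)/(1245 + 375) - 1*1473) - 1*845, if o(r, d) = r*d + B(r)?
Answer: -250273/108 ≈ -2317.3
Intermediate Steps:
o(r, d) = -4 + d*r (o(r, d) = r*d - 4 = d*r - 4 = -4 + d*r)
A(j) = j/3
R(L) = L*(-4/3 + L/3) (R(L) = L*((-4 + 1*L)/3) = L*((-4 + L)/3) = L*(-4/3 + L/3))
((R(13) + 1026)/(1245 + 375) - 1*1473) - 1*845 = (((1/3)*13*(-4 + 13) + 1026)/(1245 + 375) - 1*1473) - 1*845 = (((1/3)*13*9 + 1026)/1620 - 1473) - 845 = ((39 + 1026)*(1/1620) - 1473) - 845 = (1065*(1/1620) - 1473) - 845 = (71/108 - 1473) - 845 = -159013/108 - 845 = -250273/108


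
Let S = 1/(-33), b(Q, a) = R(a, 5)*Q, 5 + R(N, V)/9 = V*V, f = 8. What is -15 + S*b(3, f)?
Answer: -345/11 ≈ -31.364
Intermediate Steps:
R(N, V) = -45 + 9*V² (R(N, V) = -45 + 9*(V*V) = -45 + 9*V²)
b(Q, a) = 180*Q (b(Q, a) = (-45 + 9*5²)*Q = (-45 + 9*25)*Q = (-45 + 225)*Q = 180*Q)
S = -1/33 ≈ -0.030303
-15 + S*b(3, f) = -15 - 60*3/11 = -15 - 1/33*540 = -15 - 180/11 = -345/11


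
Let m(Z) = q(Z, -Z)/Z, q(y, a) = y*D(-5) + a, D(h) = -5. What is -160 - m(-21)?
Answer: -154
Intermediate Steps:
q(y, a) = a - 5*y (q(y, a) = y*(-5) + a = -5*y + a = a - 5*y)
m(Z) = -6 (m(Z) = (-Z - 5*Z)/Z = (-6*Z)/Z = -6)
-160 - m(-21) = -160 - 1*(-6) = -160 + 6 = -154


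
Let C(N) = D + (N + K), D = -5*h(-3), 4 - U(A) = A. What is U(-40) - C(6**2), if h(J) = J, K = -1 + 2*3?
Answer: -12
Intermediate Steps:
U(A) = 4 - A
K = 5 (K = -1 + 6 = 5)
D = 15 (D = -5*(-3) = 15)
C(N) = 20 + N (C(N) = 15 + (N + 5) = 15 + (5 + N) = 20 + N)
U(-40) - C(6**2) = (4 - 1*(-40)) - (20 + 6**2) = (4 + 40) - (20 + 36) = 44 - 1*56 = 44 - 56 = -12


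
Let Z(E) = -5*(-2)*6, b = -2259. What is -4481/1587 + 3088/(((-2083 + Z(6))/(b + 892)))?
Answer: 6690131689/3210501 ≈ 2083.8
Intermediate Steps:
Z(E) = 60 (Z(E) = 10*6 = 60)
-4481/1587 + 3088/(((-2083 + Z(6))/(b + 892))) = -4481/1587 + 3088/(((-2083 + 60)/(-2259 + 892))) = -4481*1/1587 + 3088/((-2023/(-1367))) = -4481/1587 + 3088/((-2023*(-1/1367))) = -4481/1587 + 3088/(2023/1367) = -4481/1587 + 3088*(1367/2023) = -4481/1587 + 4221296/2023 = 6690131689/3210501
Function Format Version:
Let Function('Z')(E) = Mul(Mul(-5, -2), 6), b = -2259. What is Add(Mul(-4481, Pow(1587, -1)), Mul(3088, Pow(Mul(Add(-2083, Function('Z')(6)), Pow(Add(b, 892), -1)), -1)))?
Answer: Rational(6690131689, 3210501) ≈ 2083.8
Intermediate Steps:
Function('Z')(E) = 60 (Function('Z')(E) = Mul(10, 6) = 60)
Add(Mul(-4481, Pow(1587, -1)), Mul(3088, Pow(Mul(Add(-2083, Function('Z')(6)), Pow(Add(b, 892), -1)), -1))) = Add(Mul(-4481, Pow(1587, -1)), Mul(3088, Pow(Mul(Add(-2083, 60), Pow(Add(-2259, 892), -1)), -1))) = Add(Mul(-4481, Rational(1, 1587)), Mul(3088, Pow(Mul(-2023, Pow(-1367, -1)), -1))) = Add(Rational(-4481, 1587), Mul(3088, Pow(Mul(-2023, Rational(-1, 1367)), -1))) = Add(Rational(-4481, 1587), Mul(3088, Pow(Rational(2023, 1367), -1))) = Add(Rational(-4481, 1587), Mul(3088, Rational(1367, 2023))) = Add(Rational(-4481, 1587), Rational(4221296, 2023)) = Rational(6690131689, 3210501)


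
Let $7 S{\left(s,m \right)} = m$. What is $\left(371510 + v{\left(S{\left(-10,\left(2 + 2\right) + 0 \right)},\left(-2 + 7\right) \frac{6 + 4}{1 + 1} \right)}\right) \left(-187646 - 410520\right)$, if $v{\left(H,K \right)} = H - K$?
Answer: $- \frac{1555470268234}{7} \approx -2.2221 \cdot 10^{11}$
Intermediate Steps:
$S{\left(s,m \right)} = \frac{m}{7}$
$\left(371510 + v{\left(S{\left(-10,\left(2 + 2\right) + 0 \right)},\left(-2 + 7\right) \frac{6 + 4}{1 + 1} \right)}\right) \left(-187646 - 410520\right) = \left(371510 - \left(- \frac{\left(2 + 2\right) + 0}{7} + \left(-2 + 7\right) \frac{6 + 4}{1 + 1}\right)\right) \left(-187646 - 410520\right) = \left(371510 - \left(- \frac{4 + 0}{7} + 5 \cdot 10 \cdot \frac{1}{2}\right)\right) \left(-598166\right) = \left(371510 + \left(\frac{1}{7} \cdot 4 - 5 \cdot 10 \cdot \frac{1}{2}\right)\right) \left(-598166\right) = \left(371510 + \left(\frac{4}{7} - 5 \cdot 5\right)\right) \left(-598166\right) = \left(371510 + \left(\frac{4}{7} - 25\right)\right) \left(-598166\right) = \left(371510 - \frac{171}{7}\right) \left(-598166\right) = \frac{2600399}{7} \left(-598166\right) = - \frac{1555470268234}{7}$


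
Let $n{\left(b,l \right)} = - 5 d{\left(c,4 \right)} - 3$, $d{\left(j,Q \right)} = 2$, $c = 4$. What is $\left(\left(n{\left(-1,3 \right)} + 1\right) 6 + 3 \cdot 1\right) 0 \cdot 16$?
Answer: $0$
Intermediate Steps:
$n{\left(b,l \right)} = -13$ ($n{\left(b,l \right)} = \left(-5\right) 2 - 3 = -10 - 3 = -13$)
$\left(\left(n{\left(-1,3 \right)} + 1\right) 6 + 3 \cdot 1\right) 0 \cdot 16 = \left(\left(-13 + 1\right) 6 + 3 \cdot 1\right) 0 \cdot 16 = \left(\left(-12\right) 6 + 3\right) 0 \cdot 16 = \left(-72 + 3\right) 0 \cdot 16 = \left(-69\right) 0 \cdot 16 = 0 \cdot 16 = 0$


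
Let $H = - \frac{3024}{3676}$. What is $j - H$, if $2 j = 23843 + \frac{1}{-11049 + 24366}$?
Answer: $\frac{145909235756}{12238323} \approx 11922.0$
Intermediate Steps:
$j = \frac{158758616}{13317}$ ($j = \frac{23843 + \frac{1}{-11049 + 24366}}{2} = \frac{23843 + \frac{1}{13317}}{2} = \frac{1}{2} \cdot \frac{317517232}{13317} = \frac{158758616}{13317} \approx 11922.0$)
$H = - \frac{756}{919}$ ($H = \left(-3024\right) \frac{1}{3676} = - \frac{756}{919} \approx -0.82263$)
$j - H = \frac{158758616}{13317} - - \frac{756}{919} = \frac{158758616}{13317} + \frac{756}{919} = \frac{145909235756}{12238323}$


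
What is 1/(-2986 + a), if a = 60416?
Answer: 1/57430 ≈ 1.7413e-5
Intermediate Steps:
1/(-2986 + a) = 1/(-2986 + 60416) = 1/57430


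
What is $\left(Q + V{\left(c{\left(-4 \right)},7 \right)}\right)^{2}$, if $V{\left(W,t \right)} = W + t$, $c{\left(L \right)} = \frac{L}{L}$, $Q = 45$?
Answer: $2809$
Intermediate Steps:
$c{\left(L \right)} = 1$
$\left(Q + V{\left(c{\left(-4 \right)},7 \right)}\right)^{2} = \left(45 + \left(1 + 7\right)\right)^{2} = \left(45 + 8\right)^{2} = 53^{2} = 2809$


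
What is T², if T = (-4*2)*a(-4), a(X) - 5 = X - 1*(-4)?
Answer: 1600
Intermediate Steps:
a(X) = 9 + X (a(X) = 5 + (X - 1*(-4)) = 5 + (X + 4) = 5 + (4 + X) = 9 + X)
T = -40 (T = (-4*2)*(9 - 4) = -8*5 = -40)
T² = (-40)² = 1600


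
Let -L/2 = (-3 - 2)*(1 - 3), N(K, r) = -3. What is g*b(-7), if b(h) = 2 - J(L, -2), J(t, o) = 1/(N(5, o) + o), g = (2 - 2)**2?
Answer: 0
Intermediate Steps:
g = 0 (g = 0**2 = 0)
L = -20 (L = -2*(-3 - 2)*(1 - 3) = -(-10)*(-2) = -2*10 = -20)
J(t, o) = 1/(-3 + o)
b(h) = 11/5 (b(h) = 2 - 1/(-3 - 2) = 2 - 1/(-5) = 2 - 1*(-1/5) = 2 + 1/5 = 11/5)
g*b(-7) = 0*(11/5) = 0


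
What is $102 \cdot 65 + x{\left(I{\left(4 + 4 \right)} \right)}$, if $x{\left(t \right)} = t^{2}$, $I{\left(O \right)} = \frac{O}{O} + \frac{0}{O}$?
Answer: $6631$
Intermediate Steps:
$I{\left(O \right)} = 1$ ($I{\left(O \right)} = 1 + 0 = 1$)
$102 \cdot 65 + x{\left(I{\left(4 + 4 \right)} \right)} = 102 \cdot 65 + 1^{2} = 6630 + 1 = 6631$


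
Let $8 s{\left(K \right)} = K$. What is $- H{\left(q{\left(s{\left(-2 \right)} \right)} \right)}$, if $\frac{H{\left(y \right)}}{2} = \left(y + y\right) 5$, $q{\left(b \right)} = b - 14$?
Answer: $285$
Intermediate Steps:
$s{\left(K \right)} = \frac{K}{8}$
$q{\left(b \right)} = -14 + b$
$H{\left(y \right)} = 20 y$ ($H{\left(y \right)} = 2 \left(y + y\right) 5 = 2 \cdot 2 y 5 = 2 \cdot 10 y = 20 y$)
$- H{\left(q{\left(s{\left(-2 \right)} \right)} \right)} = - 20 \left(-14 + \frac{1}{8} \left(-2\right)\right) = - 20 \left(-14 - \frac{1}{4}\right) = - \frac{20 \left(-57\right)}{4} = \left(-1\right) \left(-285\right) = 285$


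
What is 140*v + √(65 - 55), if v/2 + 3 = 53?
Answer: 14000 + √10 ≈ 14003.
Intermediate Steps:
v = 100 (v = -6 + 2*53 = -6 + 106 = 100)
140*v + √(65 - 55) = 140*100 + √(65 - 55) = 14000 + √10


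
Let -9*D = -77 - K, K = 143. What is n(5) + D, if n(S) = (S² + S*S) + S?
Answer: 715/9 ≈ 79.444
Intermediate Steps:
D = 220/9 (D = -(-77 - 1*143)/9 = -(-77 - 143)/9 = -⅑*(-220) = 220/9 ≈ 24.444)
n(S) = S + 2*S² (n(S) = (S² + S²) + S = 2*S² + S = S + 2*S²)
n(5) + D = 5*(1 + 2*5) + 220/9 = 5*(1 + 10) + 220/9 = 5*11 + 220/9 = 55 + 220/9 = 715/9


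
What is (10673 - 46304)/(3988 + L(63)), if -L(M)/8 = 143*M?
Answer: 35631/68084 ≈ 0.52334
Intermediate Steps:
L(M) = -1144*M
(10673 - 46304)/(3988 + L(63)) = (10673 - 46304)/(3988 - 1144*63) = -35631/(3988 - 72072) = -35631/(-68084) = -35631*(-1/68084) = 35631/68084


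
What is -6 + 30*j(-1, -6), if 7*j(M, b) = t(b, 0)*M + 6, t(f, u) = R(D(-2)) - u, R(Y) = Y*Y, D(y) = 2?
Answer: 18/7 ≈ 2.5714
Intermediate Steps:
R(Y) = Y**2
t(f, u) = 4 - u (t(f, u) = 2**2 - u = 4 - u)
j(M, b) = 6/7 + 4*M/7 (j(M, b) = ((4 - 1*0)*M + 6)/7 = ((4 + 0)*M + 6)/7 = (4*M + 6)/7 = (6 + 4*M)/7 = 6/7 + 4*M/7)
-6 + 30*j(-1, -6) = -6 + 30*(6/7 + (4/7)*(-1)) = -6 + 30*(6/7 - 4/7) = -6 + 30*(2/7) = -6 + 60/7 = 18/7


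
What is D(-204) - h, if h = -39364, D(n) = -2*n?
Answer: 39772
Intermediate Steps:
D(-204) - h = -2*(-204) - 1*(-39364) = 408 + 39364 = 39772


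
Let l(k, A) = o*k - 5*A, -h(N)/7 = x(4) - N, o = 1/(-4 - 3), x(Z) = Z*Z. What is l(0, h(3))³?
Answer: 94196375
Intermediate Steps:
x(Z) = Z²
o = -⅐ (o = 1/(-7) = -⅐ ≈ -0.14286)
h(N) = -112 + 7*N (h(N) = -7*(4² - N) = -7*(16 - N) = -112 + 7*N)
l(k, A) = -5*A - k/7 (l(k, A) = -k/7 - 5*A = -5*A - k/7)
l(0, h(3))³ = (-5*(-112 + 7*3) - ⅐*0)³ = (-5*(-112 + 21) + 0)³ = (-5*(-91) + 0)³ = (455 + 0)³ = 455³ = 94196375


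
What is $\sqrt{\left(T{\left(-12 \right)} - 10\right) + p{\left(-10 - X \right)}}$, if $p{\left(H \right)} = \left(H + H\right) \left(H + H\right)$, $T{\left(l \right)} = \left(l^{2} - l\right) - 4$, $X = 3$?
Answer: $\sqrt{818} \approx 28.601$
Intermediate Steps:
$T{\left(l \right)} = -4 + l^{2} - l$
$p{\left(H \right)} = 4 H^{2}$ ($p{\left(H \right)} = 2 H 2 H = 4 H^{2}$)
$\sqrt{\left(T{\left(-12 \right)} - 10\right) + p{\left(-10 - X \right)}} = \sqrt{\left(\left(-4 + \left(-12\right)^{2} - -12\right) - 10\right) + 4 \left(-10 - 3\right)^{2}} = \sqrt{\left(\left(-4 + 144 + 12\right) - 10\right) + 4 \left(-10 - 3\right)^{2}} = \sqrt{\left(152 - 10\right) + 4 \left(-13\right)^{2}} = \sqrt{142 + 4 \cdot 169} = \sqrt{142 + 676} = \sqrt{818}$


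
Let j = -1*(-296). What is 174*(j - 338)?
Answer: -7308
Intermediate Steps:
j = 296
174*(j - 338) = 174*(296 - 338) = 174*(-42) = -7308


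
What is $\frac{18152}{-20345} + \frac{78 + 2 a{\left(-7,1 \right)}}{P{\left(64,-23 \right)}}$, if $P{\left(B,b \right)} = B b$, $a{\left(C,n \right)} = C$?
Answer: $- \frac{437841}{467935} \approx -0.93569$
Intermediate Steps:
$\frac{18152}{-20345} + \frac{78 + 2 a{\left(-7,1 \right)}}{P{\left(64,-23 \right)}} = \frac{18152}{-20345} + \frac{78 + 2 \left(-7\right)}{64 \left(-23\right)} = 18152 \left(- \frac{1}{20345}\right) + \frac{78 - 14}{-1472} = - \frac{18152}{20345} + 64 \left(- \frac{1}{1472}\right) = - \frac{18152}{20345} - \frac{1}{23} = - \frac{437841}{467935}$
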